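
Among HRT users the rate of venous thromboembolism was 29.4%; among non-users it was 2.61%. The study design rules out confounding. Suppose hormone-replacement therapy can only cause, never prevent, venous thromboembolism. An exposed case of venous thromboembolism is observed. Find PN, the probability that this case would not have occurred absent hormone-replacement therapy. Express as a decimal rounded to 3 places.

PN ≈ 0.911

p₁ = 0.294, p₀ = 0.0261.
Under exogeneity and monotonicity, PN = (p₁ − p₀) / p₁.
PN = (0.294 − 0.0261) / 0.294 = 0.2679 / 0.294 ≈ 0.9112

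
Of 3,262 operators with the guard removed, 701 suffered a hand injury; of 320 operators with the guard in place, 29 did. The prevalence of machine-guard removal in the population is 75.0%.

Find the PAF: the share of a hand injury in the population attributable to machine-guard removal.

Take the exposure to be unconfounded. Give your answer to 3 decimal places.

PAF ≈ 0.507

p₁ = P(outcome | exposed) = 701/3262 = 0.2149
p₀ = P(outcome | unexposed) = 29/320 = 0.090625
Overall risk P(Y=1) = π·p₁ + (1−π)·p₀ = 0.75×0.2149 + 0.25×0.090625 = 0.18383.
Under exogeneity, PAF = [P(Y=1) − p₀] / P(Y=1).
PAF = (0.18383 − 0.090625) / 0.18383 ≈ 0.5070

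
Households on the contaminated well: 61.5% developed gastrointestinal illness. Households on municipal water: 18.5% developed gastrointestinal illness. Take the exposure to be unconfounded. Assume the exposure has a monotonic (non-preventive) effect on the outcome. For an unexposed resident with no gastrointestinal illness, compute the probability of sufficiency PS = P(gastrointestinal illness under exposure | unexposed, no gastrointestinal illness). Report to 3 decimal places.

PS ≈ 0.528

p₁ = 0.615, p₀ = 0.185.
Under exogeneity and monotonicity, PS = (p₁ − p₀) / (1 − p₀).
PS = (0.615 − 0.185) / (1 − 0.185) = 0.43 / 0.815 ≈ 0.5276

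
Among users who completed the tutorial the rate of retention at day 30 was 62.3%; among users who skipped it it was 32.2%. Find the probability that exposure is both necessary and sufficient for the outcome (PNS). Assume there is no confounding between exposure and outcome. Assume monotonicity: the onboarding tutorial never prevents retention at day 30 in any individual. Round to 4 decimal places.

PNS ≈ 0.3010

p₁ = 0.623, p₀ = 0.322.
Under exogeneity and monotonicity, PNS = p₁ − p₀.
PNS = 0.623 − 0.322 = 0.301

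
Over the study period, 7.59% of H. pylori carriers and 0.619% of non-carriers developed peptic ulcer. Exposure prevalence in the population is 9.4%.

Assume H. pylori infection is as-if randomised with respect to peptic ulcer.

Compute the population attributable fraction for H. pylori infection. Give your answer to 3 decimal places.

PAF ≈ 0.514

p₁ = 0.0759, p₀ = 0.00619.
Overall risk P(Y=1) = π·p₁ + (1−π)·p₀ = 0.094×0.0759 + 0.906×0.00619 = 0.012743.
Under exogeneity, PAF = [P(Y=1) − p₀] / P(Y=1).
PAF = (0.012743 − 0.00619) / 0.012743 ≈ 0.5142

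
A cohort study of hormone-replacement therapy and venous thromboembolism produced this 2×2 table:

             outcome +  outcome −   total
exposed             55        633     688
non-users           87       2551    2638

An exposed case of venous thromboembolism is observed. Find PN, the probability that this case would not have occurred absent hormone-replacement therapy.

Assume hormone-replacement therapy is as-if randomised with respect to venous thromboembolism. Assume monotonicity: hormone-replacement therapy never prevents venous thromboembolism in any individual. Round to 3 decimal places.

PN ≈ 0.587

p₁ = P(outcome | exposed) = 55/688 = 0.079942
p₀ = P(outcome | unexposed) = 87/2638 = 0.03298
Under exogeneity and monotonicity, PN = (p₁ − p₀)/p₁.
PN = (0.079942 − 0.03298) / 0.079942 ≈ 0.5875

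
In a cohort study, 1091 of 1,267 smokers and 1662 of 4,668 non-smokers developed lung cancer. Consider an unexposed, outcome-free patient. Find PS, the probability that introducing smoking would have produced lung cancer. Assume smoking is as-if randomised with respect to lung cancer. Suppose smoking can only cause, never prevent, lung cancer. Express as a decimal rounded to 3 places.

p₁ = P(outcome | exposed) = 1091/1267 = 0.86109
p₀ = P(outcome | unexposed) = 1662/4668 = 0.35604
Under exogeneity and monotonicity, PS = (p₁ − p₀) / (1 − p₀).
PS = (0.86109 − 0.35604) / (1 − 0.35604) = 0.50505 / 0.64396 ≈ 0.7843

PS ≈ 0.784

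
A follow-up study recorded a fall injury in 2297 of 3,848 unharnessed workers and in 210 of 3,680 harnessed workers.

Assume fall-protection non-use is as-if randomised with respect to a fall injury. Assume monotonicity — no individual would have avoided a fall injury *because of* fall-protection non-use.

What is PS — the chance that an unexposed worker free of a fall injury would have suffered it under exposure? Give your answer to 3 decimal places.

PS ≈ 0.573

p₁ = P(outcome | exposed) = 2297/3848 = 0.59693
p₀ = P(outcome | unexposed) = 210/3680 = 0.057065
Under exogeneity and monotonicity, PS = (p₁ − p₀) / (1 − p₀).
PS = (0.59693 − 0.057065) / (1 − 0.057065) = 0.53987 / 0.94293 ≈ 0.5725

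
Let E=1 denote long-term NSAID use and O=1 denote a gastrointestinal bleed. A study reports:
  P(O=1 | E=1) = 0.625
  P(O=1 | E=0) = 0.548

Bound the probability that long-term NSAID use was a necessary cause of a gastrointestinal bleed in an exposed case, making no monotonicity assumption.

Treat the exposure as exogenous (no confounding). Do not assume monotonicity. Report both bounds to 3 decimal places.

Let p₁ = 0.625, p₀ = 0.548.
Under exogeneity alone the bounds on PN are max{0,(p₁−p₀)/p₁} ≤ PN ≤ min{1,(1−p₀)/p₁}.
  lower = (p₁ − p₀)/p₁ = 0.077 / 0.625 ≈ 0.1232
  upper = min{1, (1 − p₀)/p₁} = 0.452 / 0.625 ≈ 0.7232

0.123 ≤ PN ≤ 0.723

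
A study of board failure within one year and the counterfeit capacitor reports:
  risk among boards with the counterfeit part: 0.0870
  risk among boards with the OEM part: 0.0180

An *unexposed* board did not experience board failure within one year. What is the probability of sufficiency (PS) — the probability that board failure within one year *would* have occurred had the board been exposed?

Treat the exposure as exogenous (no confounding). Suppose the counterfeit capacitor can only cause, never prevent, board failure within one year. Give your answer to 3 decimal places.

Let p₁ = 0.087, p₀ = 0.018.
Under exogeneity and monotonicity, PS = (p₁ − p₀) / (1 − p₀).
PS = (0.087 − 0.018) / (1 − 0.018) = 0.069 / 0.982 ≈ 0.0703

PS ≈ 0.070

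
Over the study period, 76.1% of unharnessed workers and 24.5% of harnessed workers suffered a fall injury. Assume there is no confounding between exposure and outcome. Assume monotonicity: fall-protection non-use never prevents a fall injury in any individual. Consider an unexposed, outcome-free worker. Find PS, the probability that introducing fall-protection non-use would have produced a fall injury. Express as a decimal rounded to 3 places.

p₁ = 0.761, p₀ = 0.245.
Under exogeneity and monotonicity, PS = (p₁ − p₀) / (1 − p₀).
PS = (0.761 − 0.245) / (1 − 0.245) = 0.516 / 0.755 ≈ 0.6834

PS ≈ 0.683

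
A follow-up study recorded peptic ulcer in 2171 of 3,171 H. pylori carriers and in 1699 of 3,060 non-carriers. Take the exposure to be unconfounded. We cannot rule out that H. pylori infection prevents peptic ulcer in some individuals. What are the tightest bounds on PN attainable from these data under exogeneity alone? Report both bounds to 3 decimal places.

p₁ = P(outcome | exposed) = 2171/3171 = 0.68464
p₀ = P(outcome | unexposed) = 1699/3060 = 0.55523
Under exogeneity alone the bounds on PN are max{0,(p₁−p₀)/p₁} ≤ PN ≤ min{1,(1−p₀)/p₁}.
  lower = (p₁ − p₀)/p₁ = 0.12941 / 0.68464 ≈ 0.1890
  upper = min{1, (1 − p₀)/p₁} = 0.44477 / 0.68464 ≈ 0.6496

0.189 ≤ PN ≤ 0.650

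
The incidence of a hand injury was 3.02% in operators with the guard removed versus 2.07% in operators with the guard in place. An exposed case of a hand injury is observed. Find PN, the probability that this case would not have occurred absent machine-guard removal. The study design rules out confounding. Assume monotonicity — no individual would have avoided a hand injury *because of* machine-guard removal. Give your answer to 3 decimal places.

PN ≈ 0.315

p₁ = 0.0302, p₀ = 0.0207.
Under exogeneity and monotonicity, PN = (p₁ − p₀) / p₁.
PN = (0.0302 − 0.0207) / 0.0302 = 0.0095 / 0.0302 ≈ 0.3146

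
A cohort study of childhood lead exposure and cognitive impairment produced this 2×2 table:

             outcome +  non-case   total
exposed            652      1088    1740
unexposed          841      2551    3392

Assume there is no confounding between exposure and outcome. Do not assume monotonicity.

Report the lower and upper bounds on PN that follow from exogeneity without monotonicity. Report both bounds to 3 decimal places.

p₁ = P(outcome | exposed) = 652/1740 = 0.37471
p₀ = P(outcome | unexposed) = 841/3392 = 0.24794
Under exogeneity alone the bounds on PN are max{0,(p₁−p₀)/p₁} ≤ PN ≤ min{1,(1−p₀)/p₁}.
  lower = (p₁ − p₀)/p₁ = 0.12678 / 0.37471 ≈ 0.3383
  upper = min{1, (1 − p₀)/p₁} = 0.75206 / 0.37471 ≈ 2.0070 → capped at 1

0.338 ≤ PN ≤ 1.000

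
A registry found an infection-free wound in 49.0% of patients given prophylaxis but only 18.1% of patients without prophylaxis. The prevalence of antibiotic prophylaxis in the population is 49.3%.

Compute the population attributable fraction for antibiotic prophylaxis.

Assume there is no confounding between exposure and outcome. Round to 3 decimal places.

p₁ = 0.49, p₀ = 0.181.
Overall risk P(Y=1) = π·p₁ + (1−π)·p₀ = 0.493×0.49 + 0.507×0.181 = 0.33334.
Under exogeneity, PAF = [P(Y=1) − p₀] / P(Y=1).
PAF = (0.33334 − 0.181) / 0.33334 ≈ 0.4570

PAF ≈ 0.457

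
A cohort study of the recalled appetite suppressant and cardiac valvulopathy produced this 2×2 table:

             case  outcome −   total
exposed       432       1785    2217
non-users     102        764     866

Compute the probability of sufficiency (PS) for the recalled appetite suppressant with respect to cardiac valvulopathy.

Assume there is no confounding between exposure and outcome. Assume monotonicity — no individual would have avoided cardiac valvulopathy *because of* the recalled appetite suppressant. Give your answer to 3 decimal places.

p₁ = P(outcome | exposed) = 432/2217 = 0.19486
p₀ = P(outcome | unexposed) = 102/866 = 0.11778
Under exogeneity and monotonicity, PS = (p₁ − p₀)/(1 − p₀).
PS = (0.19486 − 0.11778) / 0.88222 ≈ 0.0874

PS ≈ 0.087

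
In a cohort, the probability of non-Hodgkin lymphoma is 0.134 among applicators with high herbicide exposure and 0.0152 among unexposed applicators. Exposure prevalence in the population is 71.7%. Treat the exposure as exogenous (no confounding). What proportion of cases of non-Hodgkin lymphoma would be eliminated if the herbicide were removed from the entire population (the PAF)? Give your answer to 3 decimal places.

Let p₁ = 0.134, p₀ = 0.0152.
Overall risk P(Y=1) = π·p₁ + (1−π)·p₀ = 0.717×0.134 + 0.283×0.0152 = 0.10038.
Under exogeneity, PAF = [P(Y=1) − p₀] / P(Y=1).
PAF = (0.10038 − 0.0152) / 0.10038 ≈ 0.8486

PAF ≈ 0.849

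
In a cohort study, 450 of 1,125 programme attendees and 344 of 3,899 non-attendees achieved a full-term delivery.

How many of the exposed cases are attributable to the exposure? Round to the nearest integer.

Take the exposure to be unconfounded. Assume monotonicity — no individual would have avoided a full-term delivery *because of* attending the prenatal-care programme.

p₁ = P(outcome | exposed) = 450/1125 = 0.4
p₀ = P(outcome | unexposed) = 344/3899 = 0.088228
PN = (p₁ − p₀)/p₁ = (0.4 − 0.088228) / 0.4 ≈ 0.77943.
Attributable cases ≈ PN × (exposed cases) = 0.77943 × 450 ≈ 350.74.

about 351 cases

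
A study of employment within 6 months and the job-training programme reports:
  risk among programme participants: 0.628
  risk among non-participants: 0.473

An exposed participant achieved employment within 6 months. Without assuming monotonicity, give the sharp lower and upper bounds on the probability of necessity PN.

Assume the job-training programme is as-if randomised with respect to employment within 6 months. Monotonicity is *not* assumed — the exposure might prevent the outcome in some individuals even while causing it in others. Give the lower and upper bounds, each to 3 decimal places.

Let p₁ = 0.628, p₀ = 0.473.
Under exogeneity alone the bounds on PN are max{0,(p₁−p₀)/p₁} ≤ PN ≤ min{1,(1−p₀)/p₁}.
  lower = (p₁ − p₀)/p₁ = 0.155 / 0.628 ≈ 0.2468
  upper = min{1, (1 − p₀)/p₁} = 0.527 / 0.628 ≈ 0.8392

0.247 ≤ PN ≤ 0.839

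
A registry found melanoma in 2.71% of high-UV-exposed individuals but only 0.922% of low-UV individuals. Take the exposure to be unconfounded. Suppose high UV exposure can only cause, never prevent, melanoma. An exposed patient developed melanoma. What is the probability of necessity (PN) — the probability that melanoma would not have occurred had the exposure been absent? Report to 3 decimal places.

PN ≈ 0.660

p₁ = 0.0271, p₀ = 0.00922.
Under exogeneity and monotonicity, PN = (p₁ − p₀) / p₁.
PN = (0.0271 − 0.00922) / 0.0271 = 0.01788 / 0.0271 ≈ 0.6598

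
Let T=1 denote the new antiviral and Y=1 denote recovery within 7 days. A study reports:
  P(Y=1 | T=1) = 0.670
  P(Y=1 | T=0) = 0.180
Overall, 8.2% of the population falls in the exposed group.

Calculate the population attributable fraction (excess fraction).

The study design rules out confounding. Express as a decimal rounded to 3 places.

PAF ≈ 0.182

Let p₁ = 0.67, p₀ = 0.18.
Overall risk P(Y=1) = π·p₁ + (1−π)·p₀ = 0.082×0.67 + 0.918×0.18 = 0.22018.
Under exogeneity, PAF = [P(Y=1) − p₀] / P(Y=1).
PAF = (0.22018 − 0.18) / 0.22018 ≈ 0.1825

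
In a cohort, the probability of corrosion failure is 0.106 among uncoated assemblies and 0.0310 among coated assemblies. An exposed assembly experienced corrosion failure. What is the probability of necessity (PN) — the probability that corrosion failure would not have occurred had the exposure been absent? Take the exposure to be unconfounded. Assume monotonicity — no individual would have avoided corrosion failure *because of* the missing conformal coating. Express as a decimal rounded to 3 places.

PN ≈ 0.708

Let p₁ = 0.106, p₀ = 0.031.
Under exogeneity and monotonicity, PN = (p₁ − p₀) / p₁.
PN = (0.106 − 0.031) / 0.106 = 0.075 / 0.106 ≈ 0.7075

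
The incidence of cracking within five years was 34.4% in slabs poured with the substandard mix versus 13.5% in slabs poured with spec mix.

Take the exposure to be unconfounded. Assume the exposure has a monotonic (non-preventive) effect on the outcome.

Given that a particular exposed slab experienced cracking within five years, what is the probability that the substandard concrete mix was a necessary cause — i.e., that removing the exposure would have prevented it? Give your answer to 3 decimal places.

PN ≈ 0.608

p₁ = 0.344, p₀ = 0.135.
Under exogeneity and monotonicity, PN = (p₁ − p₀) / p₁.
PN = (0.344 − 0.135) / 0.344 = 0.209 / 0.344 ≈ 0.6076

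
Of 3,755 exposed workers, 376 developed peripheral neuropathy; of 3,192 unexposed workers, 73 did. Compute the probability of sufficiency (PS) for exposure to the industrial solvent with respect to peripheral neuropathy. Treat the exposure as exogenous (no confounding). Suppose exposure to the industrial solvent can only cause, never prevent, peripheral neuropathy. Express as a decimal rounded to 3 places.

p₁ = P(outcome | exposed) = 376/3755 = 0.10013
p₀ = P(outcome | unexposed) = 73/3192 = 0.02287
Under exogeneity and monotonicity, PS = (p₁ − p₀) / (1 − p₀).
PS = (0.10013 − 0.02287) / (1 − 0.02287) = 0.077263 / 0.97713 ≈ 0.0791

PS ≈ 0.079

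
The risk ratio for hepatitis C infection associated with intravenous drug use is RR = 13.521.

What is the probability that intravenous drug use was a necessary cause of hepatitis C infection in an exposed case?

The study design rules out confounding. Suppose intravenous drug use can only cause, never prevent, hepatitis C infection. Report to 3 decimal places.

PN ≈ 0.926

Under exogeneity and monotonicity, PN = (RR − 1) / RR = 1 − 1/RR.
PN = (13.521 − 1) / 13.521 = 12.52 / 13.521 ≈ 0.9260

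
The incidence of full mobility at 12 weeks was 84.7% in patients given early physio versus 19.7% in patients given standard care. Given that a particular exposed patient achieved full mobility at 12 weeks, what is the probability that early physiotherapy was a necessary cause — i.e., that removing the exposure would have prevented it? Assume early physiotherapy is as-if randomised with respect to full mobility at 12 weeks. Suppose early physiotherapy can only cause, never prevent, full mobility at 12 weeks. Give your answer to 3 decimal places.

p₁ = 0.847, p₀ = 0.197.
Under exogeneity and monotonicity, PN = (p₁ − p₀) / p₁.
PN = (0.847 − 0.197) / 0.847 = 0.65 / 0.847 ≈ 0.7674

PN ≈ 0.767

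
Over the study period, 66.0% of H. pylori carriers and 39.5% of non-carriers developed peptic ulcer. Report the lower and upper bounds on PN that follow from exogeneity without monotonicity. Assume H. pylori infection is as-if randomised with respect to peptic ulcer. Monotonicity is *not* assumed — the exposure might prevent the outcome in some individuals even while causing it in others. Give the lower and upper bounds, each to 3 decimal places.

0.402 ≤ PN ≤ 0.917

p₁ = 0.66, p₀ = 0.395.
Under exogeneity alone the bounds on PN are max{0,(p₁−p₀)/p₁} ≤ PN ≤ min{1,(1−p₀)/p₁}.
  lower = (p₁ − p₀)/p₁ = 0.265 / 0.66 ≈ 0.4015
  upper = min{1, (1 − p₀)/p₁} = 0.605 / 0.66 ≈ 0.9167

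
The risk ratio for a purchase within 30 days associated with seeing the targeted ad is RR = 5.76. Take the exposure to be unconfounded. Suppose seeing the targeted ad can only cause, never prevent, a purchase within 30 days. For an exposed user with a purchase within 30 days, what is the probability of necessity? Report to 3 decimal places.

PN ≈ 0.826

Under exogeneity and monotonicity, PN = (RR − 1) / RR = 1 − 1/RR.
PN = (5.76 − 1) / 5.76 = 4.76 / 5.76 ≈ 0.8264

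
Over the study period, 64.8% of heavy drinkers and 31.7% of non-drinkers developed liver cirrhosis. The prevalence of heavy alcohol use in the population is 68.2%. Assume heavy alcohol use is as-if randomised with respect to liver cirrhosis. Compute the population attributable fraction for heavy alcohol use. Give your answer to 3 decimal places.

p₁ = 0.648, p₀ = 0.317.
Overall risk P(Y=1) = π·p₁ + (1−π)·p₀ = 0.682×0.648 + 0.318×0.317 = 0.54274.
Under exogeneity, PAF = [P(Y=1) − p₀] / P(Y=1).
PAF = (0.54274 − 0.317) / 0.54274 ≈ 0.4159

PAF ≈ 0.416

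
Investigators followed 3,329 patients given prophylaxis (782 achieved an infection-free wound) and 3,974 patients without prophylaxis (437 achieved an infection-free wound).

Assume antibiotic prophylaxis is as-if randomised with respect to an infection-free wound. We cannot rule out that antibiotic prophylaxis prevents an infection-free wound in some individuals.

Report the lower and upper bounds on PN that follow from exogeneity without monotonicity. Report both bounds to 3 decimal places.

p₁ = P(outcome | exposed) = 782/3329 = 0.23491
p₀ = P(outcome | unexposed) = 437/3974 = 0.10996
Under exogeneity alone the bounds on PN are max{0,(p₁−p₀)/p₁} ≤ PN ≤ min{1,(1−p₀)/p₁}.
  lower = (p₁ − p₀)/p₁ = 0.12494 / 0.23491 ≈ 0.5319
  upper = min{1, (1 − p₀)/p₁} = 0.89004 / 0.23491 ≈ 3.7889 → capped at 1

0.532 ≤ PN ≤ 1.000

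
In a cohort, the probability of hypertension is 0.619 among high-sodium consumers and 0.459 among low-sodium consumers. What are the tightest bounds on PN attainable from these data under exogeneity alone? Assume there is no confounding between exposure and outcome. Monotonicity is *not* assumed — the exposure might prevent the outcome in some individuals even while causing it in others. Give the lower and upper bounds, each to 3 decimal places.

Let p₁ = 0.619, p₀ = 0.459.
Under exogeneity alone the bounds on PN are max{0,(p₁−p₀)/p₁} ≤ PN ≤ min{1,(1−p₀)/p₁}.
  lower = (p₁ − p₀)/p₁ = 0.16 / 0.619 ≈ 0.2585
  upper = min{1, (1 − p₀)/p₁} = 0.541 / 0.619 ≈ 0.8740

0.258 ≤ PN ≤ 0.874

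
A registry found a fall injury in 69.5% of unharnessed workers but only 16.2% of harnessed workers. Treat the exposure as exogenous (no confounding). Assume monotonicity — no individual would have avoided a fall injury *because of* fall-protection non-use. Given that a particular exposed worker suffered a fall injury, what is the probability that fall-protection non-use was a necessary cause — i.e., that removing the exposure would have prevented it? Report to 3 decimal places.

p₁ = 0.695, p₀ = 0.162.
Under exogeneity and monotonicity, PN = (p₁ − p₀) / p₁.
PN = (0.695 − 0.162) / 0.695 = 0.533 / 0.695 ≈ 0.7669

PN ≈ 0.767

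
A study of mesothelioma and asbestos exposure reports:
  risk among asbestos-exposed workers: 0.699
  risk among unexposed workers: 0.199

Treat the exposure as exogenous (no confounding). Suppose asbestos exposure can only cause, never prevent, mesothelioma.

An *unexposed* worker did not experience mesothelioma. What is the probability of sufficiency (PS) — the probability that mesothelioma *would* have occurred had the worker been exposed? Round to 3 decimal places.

Let p₁ = 0.699, p₀ = 0.199.
Under exogeneity and monotonicity, PS = (p₁ − p₀) / (1 − p₀).
PS = (0.699 − 0.199) / (1 − 0.199) = 0.5 / 0.801 ≈ 0.6242

PS ≈ 0.624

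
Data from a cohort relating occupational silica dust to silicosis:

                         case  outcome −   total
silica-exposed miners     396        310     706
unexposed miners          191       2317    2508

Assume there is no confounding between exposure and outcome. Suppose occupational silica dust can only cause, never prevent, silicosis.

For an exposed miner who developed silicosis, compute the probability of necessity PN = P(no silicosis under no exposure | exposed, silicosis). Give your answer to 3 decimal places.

p₁ = P(outcome | exposed) = 396/706 = 0.56091
p₀ = P(outcome | unexposed) = 191/2508 = 0.076156
Under exogeneity and monotonicity, PN = (p₁ − p₀)/p₁.
PN = (0.56091 − 0.076156) / 0.56091 ≈ 0.8642

PN ≈ 0.864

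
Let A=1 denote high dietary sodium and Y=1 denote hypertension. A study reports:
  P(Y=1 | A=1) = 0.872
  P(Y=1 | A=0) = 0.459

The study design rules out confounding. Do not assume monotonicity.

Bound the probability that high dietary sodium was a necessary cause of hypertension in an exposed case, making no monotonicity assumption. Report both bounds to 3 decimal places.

0.474 ≤ PN ≤ 0.620

Let p₁ = 0.872, p₀ = 0.459.
Under exogeneity alone the bounds on PN are max{0,(p₁−p₀)/p₁} ≤ PN ≤ min{1,(1−p₀)/p₁}.
  lower = (p₁ − p₀)/p₁ = 0.413 / 0.872 ≈ 0.4736
  upper = min{1, (1 − p₀)/p₁} = 0.541 / 0.872 ≈ 0.6204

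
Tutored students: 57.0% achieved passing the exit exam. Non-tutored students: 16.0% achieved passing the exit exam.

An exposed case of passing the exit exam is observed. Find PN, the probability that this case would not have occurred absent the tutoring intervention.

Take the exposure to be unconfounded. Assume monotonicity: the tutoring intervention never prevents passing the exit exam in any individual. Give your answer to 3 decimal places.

PN ≈ 0.719

p₁ = 0.57, p₀ = 0.16.
Under exogeneity and monotonicity, PN = (p₁ − p₀) / p₁.
PN = (0.57 − 0.16) / 0.57 = 0.41 / 0.57 ≈ 0.7193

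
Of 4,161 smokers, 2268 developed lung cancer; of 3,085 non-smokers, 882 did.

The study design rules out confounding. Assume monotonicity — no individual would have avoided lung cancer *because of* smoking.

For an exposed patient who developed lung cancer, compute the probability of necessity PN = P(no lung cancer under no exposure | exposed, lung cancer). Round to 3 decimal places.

p₁ = P(outcome | exposed) = 2268/4161 = 0.54506
p₀ = P(outcome | unexposed) = 882/3085 = 0.2859
Under exogeneity and monotonicity, PN = (p₁ − p₀) / p₁.
PN = (0.54506 − 0.2859) / 0.54506 = 0.25916 / 0.54506 ≈ 0.4755

PN ≈ 0.475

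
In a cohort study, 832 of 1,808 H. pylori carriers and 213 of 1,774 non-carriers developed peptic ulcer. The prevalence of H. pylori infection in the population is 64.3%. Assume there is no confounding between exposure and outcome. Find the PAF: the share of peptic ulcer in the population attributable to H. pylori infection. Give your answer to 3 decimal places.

p₁ = P(outcome | exposed) = 832/1808 = 0.46018
p₀ = P(outcome | unexposed) = 213/1774 = 0.12007
Overall risk P(Y=1) = π·p₁ + (1−π)·p₀ = 0.643×0.46018 + 0.357×0.12007 = 0.33876.
Under exogeneity, PAF = [P(Y=1) − p₀] / P(Y=1).
PAF = (0.33876 − 0.12007) / 0.33876 ≈ 0.6456

PAF ≈ 0.646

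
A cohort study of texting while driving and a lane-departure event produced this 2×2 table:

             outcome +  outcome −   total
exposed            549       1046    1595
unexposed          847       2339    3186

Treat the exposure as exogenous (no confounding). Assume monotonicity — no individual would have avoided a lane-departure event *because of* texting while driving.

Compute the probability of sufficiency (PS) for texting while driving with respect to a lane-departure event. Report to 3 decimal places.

PS ≈ 0.107

p₁ = P(outcome | exposed) = 549/1595 = 0.3442
p₀ = P(outcome | unexposed) = 847/3186 = 0.26585
Under exogeneity and monotonicity, PS = (p₁ − p₀)/(1 − p₀).
PS = (0.3442 − 0.26585) / 0.73415 ≈ 0.1067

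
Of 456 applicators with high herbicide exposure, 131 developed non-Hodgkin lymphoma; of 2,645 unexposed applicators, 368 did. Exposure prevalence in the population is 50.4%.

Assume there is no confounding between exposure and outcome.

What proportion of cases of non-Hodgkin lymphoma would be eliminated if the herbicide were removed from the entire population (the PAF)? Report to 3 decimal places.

p₁ = P(outcome | exposed) = 131/456 = 0.28728
p₀ = P(outcome | unexposed) = 368/2645 = 0.13913
Overall risk P(Y=1) = π·p₁ + (1−π)·p₀ = 0.504×0.28728 + 0.496×0.13913 = 0.2138.
Under exogeneity, PAF = [P(Y=1) − p₀] / P(Y=1).
PAF = (0.2138 − 0.13913) / 0.2138 ≈ 0.3492

PAF ≈ 0.349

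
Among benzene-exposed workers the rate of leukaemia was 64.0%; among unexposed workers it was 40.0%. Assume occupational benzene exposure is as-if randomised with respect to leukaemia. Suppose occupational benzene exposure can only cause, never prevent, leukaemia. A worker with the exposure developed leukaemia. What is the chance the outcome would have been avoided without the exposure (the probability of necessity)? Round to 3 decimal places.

PN ≈ 0.375

p₁ = 0.64, p₀ = 0.4.
Under exogeneity and monotonicity, PN = (p₁ − p₀) / p₁.
PN = (0.64 − 0.4) / 0.64 = 0.24 / 0.64 ≈ 0.3750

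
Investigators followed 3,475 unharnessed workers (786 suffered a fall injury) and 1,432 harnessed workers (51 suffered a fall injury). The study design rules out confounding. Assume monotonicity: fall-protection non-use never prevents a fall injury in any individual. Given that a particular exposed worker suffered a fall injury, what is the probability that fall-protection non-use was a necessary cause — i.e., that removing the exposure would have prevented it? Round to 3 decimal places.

PN ≈ 0.843

p₁ = P(outcome | exposed) = 786/3475 = 0.22619
p₀ = P(outcome | unexposed) = 51/1432 = 0.035615
Under exogeneity and monotonicity, PN = (p₁ − p₀) / p₁.
PN = (0.22619 − 0.035615) / 0.22619 = 0.19057 / 0.22619 ≈ 0.8425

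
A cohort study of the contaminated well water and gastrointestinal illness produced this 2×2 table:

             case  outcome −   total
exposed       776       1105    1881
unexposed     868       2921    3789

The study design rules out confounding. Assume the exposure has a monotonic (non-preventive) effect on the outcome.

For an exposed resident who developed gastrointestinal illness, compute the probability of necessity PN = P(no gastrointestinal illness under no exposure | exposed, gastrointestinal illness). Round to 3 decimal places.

p₁ = P(outcome | exposed) = 776/1881 = 0.41255
p₀ = P(outcome | unexposed) = 868/3789 = 0.22908
Under exogeneity and monotonicity, PN = (p₁ − p₀)/p₁.
PN = (0.41255 − 0.22908) / 0.41255 ≈ 0.4447

PN ≈ 0.445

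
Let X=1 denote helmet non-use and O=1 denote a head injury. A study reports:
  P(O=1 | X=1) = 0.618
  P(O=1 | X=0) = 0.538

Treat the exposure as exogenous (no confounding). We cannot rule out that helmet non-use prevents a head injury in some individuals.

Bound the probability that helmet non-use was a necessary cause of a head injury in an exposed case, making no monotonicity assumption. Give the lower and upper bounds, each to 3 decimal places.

0.129 ≤ PN ≤ 0.748

Let p₁ = 0.618, p₀ = 0.538.
Under exogeneity alone the bounds on PN are max{0,(p₁−p₀)/p₁} ≤ PN ≤ min{1,(1−p₀)/p₁}.
  lower = (p₁ − p₀)/p₁ = 0.08 / 0.618 ≈ 0.1294
  upper = min{1, (1 − p₀)/p₁} = 0.462 / 0.618 ≈ 0.7476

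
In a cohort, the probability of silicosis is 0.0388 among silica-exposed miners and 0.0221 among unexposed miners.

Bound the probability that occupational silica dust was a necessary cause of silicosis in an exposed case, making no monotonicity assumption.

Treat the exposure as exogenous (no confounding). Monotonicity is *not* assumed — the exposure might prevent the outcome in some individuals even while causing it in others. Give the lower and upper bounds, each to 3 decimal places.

0.430 ≤ PN ≤ 1.000

Let p₁ = 0.0388, p₀ = 0.0221.
Under exogeneity alone the bounds on PN are max{0,(p₁−p₀)/p₁} ≤ PN ≤ min{1,(1−p₀)/p₁}.
  lower = (p₁ − p₀)/p₁ = 0.0167 / 0.0388 ≈ 0.4304
  upper = min{1, (1 − p₀)/p₁} = 0.9779 / 0.0388 ≈ 25.2036 → capped at 1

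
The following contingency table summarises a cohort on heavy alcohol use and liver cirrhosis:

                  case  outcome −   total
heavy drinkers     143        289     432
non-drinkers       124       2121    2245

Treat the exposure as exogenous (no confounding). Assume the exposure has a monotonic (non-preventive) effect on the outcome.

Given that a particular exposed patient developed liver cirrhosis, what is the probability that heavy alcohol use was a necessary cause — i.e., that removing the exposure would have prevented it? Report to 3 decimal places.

p₁ = P(outcome | exposed) = 143/432 = 0.33102
p₀ = P(outcome | unexposed) = 124/2245 = 0.055234
Under exogeneity and monotonicity, PN = (p₁ − p₀) / p₁.
PN = (0.33102 − 0.055234) / 0.33102 = 0.27578 / 0.33102 ≈ 0.8331

PN ≈ 0.833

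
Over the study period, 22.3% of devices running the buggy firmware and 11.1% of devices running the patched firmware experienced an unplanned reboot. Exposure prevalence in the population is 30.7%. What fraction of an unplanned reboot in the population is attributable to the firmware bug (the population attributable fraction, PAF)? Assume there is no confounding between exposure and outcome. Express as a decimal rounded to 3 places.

PAF ≈ 0.237

p₁ = 0.223, p₀ = 0.111.
Overall risk P(Y=1) = π·p₁ + (1−π)·p₀ = 0.307×0.223 + 0.693×0.111 = 0.14538.
Under exogeneity, PAF = [P(Y=1) − p₀] / P(Y=1).
PAF = (0.14538 − 0.111) / 0.14538 ≈ 0.2365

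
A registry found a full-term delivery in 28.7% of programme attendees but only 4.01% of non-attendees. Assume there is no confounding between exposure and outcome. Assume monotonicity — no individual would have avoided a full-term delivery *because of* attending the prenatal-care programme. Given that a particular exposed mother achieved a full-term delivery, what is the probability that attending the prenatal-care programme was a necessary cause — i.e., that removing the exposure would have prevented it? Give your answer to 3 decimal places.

PN ≈ 0.860

p₁ = 0.287, p₀ = 0.0401.
Under exogeneity and monotonicity, PN = (p₁ − p₀) / p₁.
PN = (0.287 − 0.0401) / 0.287 = 0.2469 / 0.287 ≈ 0.8603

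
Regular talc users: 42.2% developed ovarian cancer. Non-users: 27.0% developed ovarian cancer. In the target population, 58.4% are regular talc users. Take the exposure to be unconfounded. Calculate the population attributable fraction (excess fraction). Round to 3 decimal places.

PAF ≈ 0.247

p₁ = 0.422, p₀ = 0.27.
Overall risk P(Y=1) = π·p₁ + (1−π)·p₀ = 0.584×0.422 + 0.416×0.27 = 0.35877.
Under exogeneity, PAF = [P(Y=1) − p₀] / P(Y=1).
PAF = (0.35877 − 0.27) / 0.35877 ≈ 0.2474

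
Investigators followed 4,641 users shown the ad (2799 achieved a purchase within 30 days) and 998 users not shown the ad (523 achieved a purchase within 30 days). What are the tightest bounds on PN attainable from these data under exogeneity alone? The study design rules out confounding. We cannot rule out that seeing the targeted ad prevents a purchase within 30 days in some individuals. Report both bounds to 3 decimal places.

0.131 ≤ PN ≤ 0.789

p₁ = P(outcome | exposed) = 2799/4641 = 0.6031
p₀ = P(outcome | unexposed) = 523/998 = 0.52405
Under exogeneity alone the bounds on PN are max{0,(p₁−p₀)/p₁} ≤ PN ≤ min{1,(1−p₀)/p₁}.
  lower = (p₁ − p₀)/p₁ = 0.079055 / 0.6031 ≈ 0.1311
  upper = min{1, (1 − p₀)/p₁} = 0.47595 / 0.6031 ≈ 0.7892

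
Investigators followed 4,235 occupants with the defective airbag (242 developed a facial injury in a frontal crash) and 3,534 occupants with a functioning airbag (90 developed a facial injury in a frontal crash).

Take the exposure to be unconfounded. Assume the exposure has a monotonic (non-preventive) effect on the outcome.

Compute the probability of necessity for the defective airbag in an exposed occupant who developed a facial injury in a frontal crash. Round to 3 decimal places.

p₁ = P(outcome | exposed) = 242/4235 = 0.057143
p₀ = P(outcome | unexposed) = 90/3534 = 0.025467
Under exogeneity and monotonicity, PN = (p₁ − p₀) / p₁.
PN = (0.057143 − 0.025467) / 0.057143 = 0.031676 / 0.057143 ≈ 0.5543

PN ≈ 0.554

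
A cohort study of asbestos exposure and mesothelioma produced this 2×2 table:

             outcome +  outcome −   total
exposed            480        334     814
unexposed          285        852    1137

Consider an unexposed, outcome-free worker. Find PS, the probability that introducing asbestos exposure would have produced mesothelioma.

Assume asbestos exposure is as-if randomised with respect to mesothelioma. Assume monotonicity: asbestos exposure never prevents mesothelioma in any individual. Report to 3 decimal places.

p₁ = P(outcome | exposed) = 480/814 = 0.58968
p₀ = P(outcome | unexposed) = 285/1137 = 0.25066
Under exogeneity and monotonicity, PS = (p₁ − p₀)/(1 − p₀).
PS = (0.58968 − 0.25066) / 0.74934 ≈ 0.4524

PS ≈ 0.452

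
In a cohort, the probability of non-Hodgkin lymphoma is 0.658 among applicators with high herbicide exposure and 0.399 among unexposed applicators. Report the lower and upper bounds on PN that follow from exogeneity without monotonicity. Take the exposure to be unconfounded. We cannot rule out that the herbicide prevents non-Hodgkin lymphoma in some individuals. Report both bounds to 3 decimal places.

0.394 ≤ PN ≤ 0.913

Let p₁ = 0.658, p₀ = 0.399.
Under exogeneity alone the bounds on PN are max{0,(p₁−p₀)/p₁} ≤ PN ≤ min{1,(1−p₀)/p₁}.
  lower = (p₁ − p₀)/p₁ = 0.259 / 0.658 ≈ 0.3936
  upper = min{1, (1 − p₀)/p₁} = 0.601 / 0.658 ≈ 0.9134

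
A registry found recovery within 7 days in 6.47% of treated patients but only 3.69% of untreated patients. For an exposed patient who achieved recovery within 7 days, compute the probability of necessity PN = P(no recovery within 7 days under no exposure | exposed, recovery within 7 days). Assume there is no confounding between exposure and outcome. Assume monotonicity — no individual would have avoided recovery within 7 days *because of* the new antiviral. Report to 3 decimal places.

PN ≈ 0.430

p₁ = 0.0647, p₀ = 0.0369.
Under exogeneity and monotonicity, PN = (p₁ − p₀) / p₁.
PN = (0.0647 − 0.0369) / 0.0647 = 0.0278 / 0.0647 ≈ 0.4297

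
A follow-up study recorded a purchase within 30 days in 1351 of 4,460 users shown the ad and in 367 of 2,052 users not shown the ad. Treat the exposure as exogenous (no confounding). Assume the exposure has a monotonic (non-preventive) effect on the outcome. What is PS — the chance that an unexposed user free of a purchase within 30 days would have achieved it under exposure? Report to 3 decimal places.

PS ≈ 0.151

p₁ = P(outcome | exposed) = 1351/4460 = 0.30291
p₀ = P(outcome | unexposed) = 367/2052 = 0.17885
Under exogeneity and monotonicity, PS = (p₁ − p₀) / (1 − p₀).
PS = (0.30291 − 0.17885) / (1 − 0.17885) = 0.12406 / 0.82115 ≈ 0.1511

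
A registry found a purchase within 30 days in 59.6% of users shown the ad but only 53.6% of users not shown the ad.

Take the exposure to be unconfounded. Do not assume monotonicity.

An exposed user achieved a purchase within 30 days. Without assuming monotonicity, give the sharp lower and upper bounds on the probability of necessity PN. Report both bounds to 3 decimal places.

p₁ = 0.596, p₀ = 0.536.
Under exogeneity alone the bounds on PN are max{0,(p₁−p₀)/p₁} ≤ PN ≤ min{1,(1−p₀)/p₁}.
  lower = (p₁ − p₀)/p₁ = 0.06 / 0.596 ≈ 0.1007
  upper = min{1, (1 − p₀)/p₁} = 0.464 / 0.596 ≈ 0.7785

0.101 ≤ PN ≤ 0.779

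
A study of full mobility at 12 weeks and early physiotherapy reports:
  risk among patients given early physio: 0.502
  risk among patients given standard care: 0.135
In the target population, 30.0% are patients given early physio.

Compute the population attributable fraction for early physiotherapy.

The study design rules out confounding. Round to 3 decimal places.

Let p₁ = 0.502, p₀ = 0.135.
Overall risk P(Y=1) = π·p₁ + (1−π)·p₀ = 0.3×0.502 + 0.7×0.135 = 0.2451.
Under exogeneity, PAF = [P(Y=1) − p₀] / P(Y=1).
PAF = (0.2451 − 0.135) / 0.2451 ≈ 0.4492

PAF ≈ 0.449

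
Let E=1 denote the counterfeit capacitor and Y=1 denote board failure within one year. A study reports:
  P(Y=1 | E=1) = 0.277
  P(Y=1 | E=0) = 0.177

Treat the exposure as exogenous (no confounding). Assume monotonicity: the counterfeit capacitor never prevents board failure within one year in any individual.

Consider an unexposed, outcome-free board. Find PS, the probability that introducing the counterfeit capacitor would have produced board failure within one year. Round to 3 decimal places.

Let p₁ = 0.277, p₀ = 0.177.
Under exogeneity and monotonicity, PS = (p₁ − p₀) / (1 − p₀).
PS = (0.277 − 0.177) / (1 − 0.177) = 0.1 / 0.823 ≈ 0.1215

PS ≈ 0.122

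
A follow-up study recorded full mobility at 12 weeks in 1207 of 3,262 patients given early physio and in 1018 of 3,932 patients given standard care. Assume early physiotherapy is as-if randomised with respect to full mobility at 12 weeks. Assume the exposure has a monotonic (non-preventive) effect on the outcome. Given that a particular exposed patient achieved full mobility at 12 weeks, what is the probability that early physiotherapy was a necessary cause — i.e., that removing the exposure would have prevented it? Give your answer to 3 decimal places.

p₁ = P(outcome | exposed) = 1207/3262 = 0.37002
p₀ = P(outcome | unexposed) = 1018/3932 = 0.2589
Under exogeneity and monotonicity, PN = (p₁ − p₀) / p₁.
PN = (0.37002 − 0.2589) / 0.37002 = 0.11112 / 0.37002 ≈ 0.3003

PN ≈ 0.300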